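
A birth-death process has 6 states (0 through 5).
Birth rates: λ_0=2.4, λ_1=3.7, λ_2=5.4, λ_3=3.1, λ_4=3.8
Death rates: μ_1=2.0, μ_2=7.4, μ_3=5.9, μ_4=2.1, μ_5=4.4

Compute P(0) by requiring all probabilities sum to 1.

Ratios P(n)/P(0) = (λ₀···λₙ₋₁)/(μ₁···μₙ):
P(1)/P(0) = (2.4)/(2.0) = 1.2000
P(2)/P(0) = (2.4×3.7)/(2.0×7.4) = 0.60000
P(3)/P(0) = (2.4×3.7×5.4)/(2.0×7.4×5.9) = 0.54915
P(4)/P(0) = (2.4×3.7×5.4×3.1)/(2.0×7.4×5.9×2.1) = 0.81065
P(5)/P(0) = (2.4×3.7×5.4×3.1×3.8)/(2.0×7.4×5.9×2.1×4.4) = 0.70011

Normalization: ∑ P(n) = 1
P(0) × (1.0000 + 1.2000 + 0.60000 + 0.54915 + 0.81065 + 0.70011) = 1
P(0) × 4.8599 = 1
P(0) = 1/4.8599 = 0.2058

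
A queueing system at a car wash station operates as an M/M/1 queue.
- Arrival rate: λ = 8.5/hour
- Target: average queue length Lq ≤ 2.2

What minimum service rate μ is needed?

For M/M/1: Lq = λ²/(μ(μ-λ))
Need Lq ≤ 2.2, i.e. μ(μ-λ) ≥ λ²/2.2
μ² - 8.5μ - 72.25/2.2 ≥ 0  →  μ² - 8.5μ - 32.8409 ≥ 0
Quadratic formula (positive root): μ = [λ + √(λ² + 4×32.8409)]/2
Discriminant: 72.25 + 4×32.8409 = 203.6136, √203.6136 = 14.2693
μ ≥ (8.5 + 14.2693)/2 = 11.3847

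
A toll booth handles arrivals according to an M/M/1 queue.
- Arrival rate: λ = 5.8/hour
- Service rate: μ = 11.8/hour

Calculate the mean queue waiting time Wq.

First, compute utilization: ρ = λ/μ = 5.8/11.8 = 0.4915
For M/M/1: Wq = λ/(μ(μ-λ))
Wq = 5.8/(11.8 × (11.8-5.8))
Wq = 5.8/(11.8 × 6.00)
Wq = 0.08192 hours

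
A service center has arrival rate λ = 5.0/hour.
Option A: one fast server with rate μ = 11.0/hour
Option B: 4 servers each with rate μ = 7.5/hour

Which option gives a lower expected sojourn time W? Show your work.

Option A: single server μ = 11.0 (M/M/1)
  ρ_A = 5.0/11.0 = 0.4545
  W_A = 1/(μ-λ) = 1/(11.0-5.0) = 1/6.00 = 0.1667

Option B: 4 servers μ = 7.5 (M/M/4)
  ρ_B = λ/(cμ) = 5.0/(4×7.5) = 0.1667
  Offered load a = λ/μ = cρ = 5.0/7.5 = 0.6667
  P₀ = [ Σₙ₌₀^3 aⁿ/n! + a^4/(4!(1-ρ)) ]⁻¹
  Σ = a^0/0! + a^1/1! + a^2/2! + a^3/3! = 1.0000 + 0.6667 + 0.2222 + 0.04938 = 1.9383
  a^4/(4!(1-ρ)) = 0.19753/(24 × 0.83333) = 0.009877
  P₀ = 1/(1.9383 + 0.009877) = 0.5133
  Lq = P₀·a^4·ρ / (4!(1-ρ)²) = 0.5133 × 0.1975 × 0.1667 / (24 × 0.6944) = 0.001014
  Wq_B = Lq/λ = 0.001014/5.0 = 0.0002028
  W_B = Wq_B + 1/μ = 0.0002028 + 0.1333 = 0.1335

Since W_B = 0.1335 < W_A = 0.1667, Option B (multiple servers) has the shorter time in system.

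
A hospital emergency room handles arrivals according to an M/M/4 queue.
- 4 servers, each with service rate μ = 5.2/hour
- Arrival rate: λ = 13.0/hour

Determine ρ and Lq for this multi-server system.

Traffic intensity: ρ = λ/(cμ) = 13.0/(4×5.2) = 0.6250
Since ρ = 0.6250 < 1, system is stable.
Offered load a = λ/μ = cρ = 13.0/5.2 = 2.5000
P₀ = [ Σₙ₌₀^3 aⁿ/n! + a^4/(4!(1-ρ)) ]⁻¹
Σ = a^0/0! + a^1/1! + a^2/2! + a^3/3! = 1.0000 + 2.5000 + 3.1250 + 2.6042 = 9.2292
a^4/(4!(1-ρ)) = 39.0625/(24 × 0.3750) = 4.3403
P₀ = 1/(9.2292 + 4.3403) = 0.07369
Lq = P₀·a^4·ρ / (4!(1-ρ)²) = 0.073695 × 39.0625 × 0.62500 / (24 × 0.14062) = 0.5331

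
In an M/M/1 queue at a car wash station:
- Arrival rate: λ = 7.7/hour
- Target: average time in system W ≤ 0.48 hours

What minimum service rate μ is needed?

For M/M/1: W = 1/(μ-λ)
Need W ≤ 0.48, so 1/(μ-λ) ≤ 0.48
μ - λ ≥ 1/0.48 = 2.0833
μ ≥ 7.7 + 2.0833 = 9.7833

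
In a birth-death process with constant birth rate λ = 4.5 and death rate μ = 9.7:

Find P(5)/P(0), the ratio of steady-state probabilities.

For constant rates: P(n)/P(0) = (λ/μ)^n
P(5)/P(0) = (4.5/9.7)^5 = 0.46392^5 = 0.02149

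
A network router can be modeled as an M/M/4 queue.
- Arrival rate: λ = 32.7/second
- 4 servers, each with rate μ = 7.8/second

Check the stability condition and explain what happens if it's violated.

Stability requires ρ = λ/(cμ) < 1
ρ = 32.7/(4 × 7.8) = 32.7/31.20 = 1.0481
Since 1.0481 ≥ 1, the system is UNSTABLE.
Need c > λ/μ = 32.7/7.8 = 4.19.
Minimum servers needed: c = 5.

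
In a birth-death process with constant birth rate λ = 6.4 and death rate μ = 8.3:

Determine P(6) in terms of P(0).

For constant rates: P(n)/P(0) = (λ/μ)^n
P(6)/P(0) = (6.4/8.3)^6 = 0.7711^6 = 0.2102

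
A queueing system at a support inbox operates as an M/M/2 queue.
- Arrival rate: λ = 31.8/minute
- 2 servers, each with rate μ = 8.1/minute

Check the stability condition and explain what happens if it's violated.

Stability requires ρ = λ/(cμ) < 1
ρ = 31.8/(2 × 8.1) = 31.8/16.20 = 1.9630
Since 1.9630 ≥ 1, the system is UNSTABLE.
Need c > λ/μ = 31.8/8.1 = 3.93.
Minimum servers needed: c = 4.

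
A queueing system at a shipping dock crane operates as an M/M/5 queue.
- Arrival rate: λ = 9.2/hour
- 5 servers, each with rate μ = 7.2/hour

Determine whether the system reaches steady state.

Stability requires ρ = λ/(cμ) < 1
ρ = 9.2/(5 × 7.2) = 9.2/36.00 = 0.2556
Since 0.2556 < 1, the system is STABLE.
The servers are busy 25.56% of the time.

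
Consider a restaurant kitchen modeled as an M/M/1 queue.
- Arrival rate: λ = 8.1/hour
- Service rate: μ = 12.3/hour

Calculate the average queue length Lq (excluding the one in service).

ρ = λ/μ = 8.1/12.3 = 0.6585
For M/M/1: Lq = λ²/(μ(μ-λ))
Lq = 65.61/(12.3 × 4.20)
Lq = 1.2700 orders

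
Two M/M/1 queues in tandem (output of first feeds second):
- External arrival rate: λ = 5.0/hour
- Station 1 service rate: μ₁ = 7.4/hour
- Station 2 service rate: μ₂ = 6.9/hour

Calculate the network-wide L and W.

By Jackson's theorem, each station behaves as independent M/M/1.
Station 1: ρ₁ = 5.0/7.4 = 0.6757, L₁ = ρ₁/(1-ρ₁) = λ/(μ₁-λ) = 5.0/2.40 = 2.0833
Station 2: ρ₂ = 5.0/6.9 = 0.7246, L₂ = ρ₂/(1-ρ₂) = λ/(μ₂-λ) = 5.0/1.90 = 2.6316
Total: L = L₁ + L₂ = 2.0833 + 2.6316 = 4.7149
W = L/λ = 4.7149/5.0 = 0.9430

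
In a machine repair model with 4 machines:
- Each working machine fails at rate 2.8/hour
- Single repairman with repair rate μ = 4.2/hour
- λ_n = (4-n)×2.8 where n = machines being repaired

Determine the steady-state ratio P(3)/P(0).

P(3)/P(0) = ∏_{i=0}^{3-1} λ_i/μ_{i+1}
= (4-0)×2.8/4.2 × (4-1)×2.8/4.2 × (4-2)×2.8/4.2
= 7.1111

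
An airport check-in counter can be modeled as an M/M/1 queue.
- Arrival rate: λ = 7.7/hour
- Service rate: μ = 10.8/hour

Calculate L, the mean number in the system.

ρ = λ/μ = 7.7/10.8 = 0.7130
For M/M/1: L = λ/(μ-λ)
L = 7.7/(10.8-7.7) = 7.7/3.10
L = 2.4839 passengers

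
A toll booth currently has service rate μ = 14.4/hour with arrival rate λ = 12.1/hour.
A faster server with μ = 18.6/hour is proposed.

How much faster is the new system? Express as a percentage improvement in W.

System 1: ρ₁ = 12.1/14.4 = 0.8403, W₁ = 1/(14.4-12.1) = 0.434783
System 2: ρ₂ = 12.1/18.6 = 0.6505, W₂ = 1/(18.6-12.1) = 0.153846
Improvement: (W₁-W₂)/W₁ = (0.434783-0.153846)/0.434783 = 64.62%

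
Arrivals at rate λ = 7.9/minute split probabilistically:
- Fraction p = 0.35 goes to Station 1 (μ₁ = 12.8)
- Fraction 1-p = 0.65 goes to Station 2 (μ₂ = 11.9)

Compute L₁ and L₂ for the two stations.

Effective rates: λ₁ = 7.9×0.35 = 2.765, λ₂ = 7.9×0.65 = 5.135
Station 1: ρ₁ = 2.765/12.8 = 0.2160, L₁ = ρ₁/(1-ρ₁) = 0.2160/(1-0.2160) = 0.2755
Station 2: ρ₂ = 5.135/11.9 = 0.431513, L₂ = ρ₂/(1-ρ₂) = 0.431513/(1-0.431513) = 0.7591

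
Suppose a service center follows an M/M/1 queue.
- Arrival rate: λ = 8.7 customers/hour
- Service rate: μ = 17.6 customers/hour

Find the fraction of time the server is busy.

Server utilization: ρ = λ/μ
ρ = 8.7/17.6 = 0.4943
The server is busy 49.43% of the time.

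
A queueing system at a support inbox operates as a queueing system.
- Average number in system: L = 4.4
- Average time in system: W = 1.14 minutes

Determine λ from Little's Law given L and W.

Little's Law: L = λW, so λ = L/W
λ = 4.4/1.14 = 3.8596 emails/minute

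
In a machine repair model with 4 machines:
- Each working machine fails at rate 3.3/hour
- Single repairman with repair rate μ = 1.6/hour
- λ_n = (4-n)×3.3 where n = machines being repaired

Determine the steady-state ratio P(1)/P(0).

P(1)/P(0) = ∏_{i=0}^{1-1} λ_i/μ_{i+1}
= (4-0)×3.3/1.6
= 8.2500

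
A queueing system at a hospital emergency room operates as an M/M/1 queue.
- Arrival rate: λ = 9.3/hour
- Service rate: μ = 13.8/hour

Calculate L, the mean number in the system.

ρ = λ/μ = 9.3/13.8 = 0.6739
For M/M/1: L = λ/(μ-λ)
L = 9.3/(13.8-9.3) = 9.3/4.50
L = 2.0667 patients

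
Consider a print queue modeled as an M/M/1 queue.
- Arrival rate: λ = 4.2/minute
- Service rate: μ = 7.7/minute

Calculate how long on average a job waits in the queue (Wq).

First, compute utilization: ρ = λ/μ = 4.2/7.7 = 0.5455
For M/M/1: Wq = λ/(μ(μ-λ))
Wq = 4.2/(7.7 × (7.7-4.2))
Wq = 4.2/(7.7 × 3.50)
Wq = 0.1558 minutes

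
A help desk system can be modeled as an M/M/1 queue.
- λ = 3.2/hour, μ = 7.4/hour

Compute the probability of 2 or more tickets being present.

ρ = λ/μ = 3.2/7.4 = 0.4324
P(N ≥ n) = ρⁿ
P(N ≥ 2) = 0.4324^2
P(N ≥ 2) = 0.1870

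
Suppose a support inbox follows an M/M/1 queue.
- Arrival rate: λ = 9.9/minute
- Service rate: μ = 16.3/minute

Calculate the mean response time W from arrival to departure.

First, compute utilization: ρ = λ/μ = 9.9/16.3 = 0.6074
For M/M/1: W = 1/(μ-λ)
W = 1/(16.3-9.9) = 1/6.40
W = 0.1562 minutes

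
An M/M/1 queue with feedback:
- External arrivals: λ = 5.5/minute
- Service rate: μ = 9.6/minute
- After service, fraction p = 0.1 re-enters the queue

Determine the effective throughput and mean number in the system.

Effective arrival rate: λ_eff = λ/(1-p) = 5.5/(1-0.1) = 5.5/0.90 = 6.1111
ρ = λ_eff/μ = 6.1111/9.6 = 0.63657
L = ρ/(1-ρ) = 0.63657/(1-0.63657) = 1.7516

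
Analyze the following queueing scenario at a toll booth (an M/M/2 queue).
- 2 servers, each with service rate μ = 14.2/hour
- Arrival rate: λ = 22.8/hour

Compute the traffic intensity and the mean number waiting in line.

Traffic intensity: ρ = λ/(cμ) = 22.8/(2×14.2) = 0.8028
Since ρ = 0.8028 < 1, system is stable.
Offered load a = λ/μ = cρ = 22.8/14.2 = 1.6056
P₀ = [ Σₙ₌₀^1 aⁿ/n! + a^2/(2!(1-ρ)) ]⁻¹
Σ = a^0/0! + a^1/1! = 1.0000 + 1.6056 = 2.6056
a^2/(2!(1-ρ)) = 2.57806/(2 × 0.197183) = 6.5372
P₀ = 1/(2.6056 + 6.5372) = 0.1094
Lq = P₀·a^2·ρ / (2!(1-ρ)²) = 0.109375 × 2.57806 × 0.802817 / (2 × 0.0388812) = 2.9111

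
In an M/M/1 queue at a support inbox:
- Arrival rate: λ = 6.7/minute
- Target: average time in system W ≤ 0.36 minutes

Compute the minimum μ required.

For M/M/1: W = 1/(μ-λ)
Need W ≤ 0.36, so 1/(μ-λ) ≤ 0.36
μ - λ ≥ 1/0.36 = 2.7778
μ ≥ 6.7 + 2.7778 = 9.4778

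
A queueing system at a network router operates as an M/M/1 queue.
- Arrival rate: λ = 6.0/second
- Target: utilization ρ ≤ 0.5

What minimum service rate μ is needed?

ρ = λ/μ, so μ = λ/ρ
μ ≥ 6.0/0.5 = 12.0000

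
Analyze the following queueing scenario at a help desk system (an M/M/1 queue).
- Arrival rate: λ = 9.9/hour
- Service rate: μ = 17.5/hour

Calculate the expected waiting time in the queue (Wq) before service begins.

First, compute utilization: ρ = λ/μ = 9.9/17.5 = 0.5657
For M/M/1: Wq = λ/(μ(μ-λ))
Wq = 9.9/(17.5 × (17.5-9.9))
Wq = 9.9/(17.5 × 7.60)
Wq = 0.07444 hours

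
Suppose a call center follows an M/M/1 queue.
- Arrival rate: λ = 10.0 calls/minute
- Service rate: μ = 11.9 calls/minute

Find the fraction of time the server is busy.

Server utilization: ρ = λ/μ
ρ = 10.0/11.9 = 0.8403
The server is busy 84.03% of the time.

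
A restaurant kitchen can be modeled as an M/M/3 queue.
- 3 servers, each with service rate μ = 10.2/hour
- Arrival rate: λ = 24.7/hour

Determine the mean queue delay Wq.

Traffic intensity: ρ = λ/(cμ) = 24.7/(3×10.2) = 0.8072
Since ρ = 0.8072 < 1, system is stable.
Offered load a = λ/μ = cρ = 24.7/10.2 = 2.4216
P₀ = [ Σₙ₌₀^2 aⁿ/n! + a^3/(3!(1-ρ)) ]⁻¹
Σ = a^0/0! + a^1/1! + a^2/2! = 1.0000 + 2.4216 + 2.9320 = 6.3536
a^3/(3!(1-ρ)) = 14.20007/(6 × 0.1928105) = 12.2746
P₀ = 1/(6.3536 + 12.2746) = 0.05368
Lq = P₀·a^3·ρ / (3!(1-ρ)²) = 0.053682 × 14.2001 × 0.80719 / (6 × 0.037176) = 2.7586
Wq = Lq/λ = 2.7586/24.7 = 0.1117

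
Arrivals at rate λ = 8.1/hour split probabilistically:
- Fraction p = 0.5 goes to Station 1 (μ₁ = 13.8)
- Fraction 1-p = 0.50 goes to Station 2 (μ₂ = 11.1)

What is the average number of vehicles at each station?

Effective rates: λ₁ = 8.1×0.5 = 4.05, λ₂ = 8.1×0.50 = 4.05
Station 1: ρ₁ = 4.05/13.8 = 0.2935, L₁ = ρ₁/(1-ρ₁) = 0.2935/(1-0.2935) = 0.4154
Station 2: ρ₂ = 4.05/11.1 = 0.36486, L₂ = ρ₂/(1-ρ₂) = 0.36486/(1-0.36486) = 0.5745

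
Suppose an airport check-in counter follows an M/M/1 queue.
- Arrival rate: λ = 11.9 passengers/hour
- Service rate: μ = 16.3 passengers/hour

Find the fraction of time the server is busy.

Server utilization: ρ = λ/μ
ρ = 11.9/16.3 = 0.7301
The server is busy 73.01% of the time.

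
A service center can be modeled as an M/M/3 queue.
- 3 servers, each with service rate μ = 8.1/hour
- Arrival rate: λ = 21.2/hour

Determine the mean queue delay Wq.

Traffic intensity: ρ = λ/(cμ) = 21.2/(3×8.1) = 0.8724
Since ρ = 0.8724 < 1, system is stable.
Offered load a = λ/μ = cρ = 21.2/8.1 = 2.6173
P₀ = [ Σₙ₌₀^2 aⁿ/n! + a^3/(3!(1-ρ)) ]⁻¹
Σ = a^0/0! + a^1/1! + a^2/2! = 1.0000 + 2.6173 + 3.4251 = 7.0424
a^3/(3!(1-ρ)) = 17.9289/(6 × 0.127572) = 23.4232
P₀ = 1/(7.0424 + 23.4232) = 0.03282
Lq = P₀·a^3·ρ / (3!(1-ρ)²) = 0.0328240 × 17.9289 × 0.872428 / (6 × 0.0162746) = 5.2579
Wq = Lq/λ = 5.2579/21.2 = 0.2480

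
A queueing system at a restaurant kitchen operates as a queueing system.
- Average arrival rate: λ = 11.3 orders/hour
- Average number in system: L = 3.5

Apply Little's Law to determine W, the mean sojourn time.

Little's Law: L = λW, so W = L/λ
W = 3.5/11.3 = 0.3097 hours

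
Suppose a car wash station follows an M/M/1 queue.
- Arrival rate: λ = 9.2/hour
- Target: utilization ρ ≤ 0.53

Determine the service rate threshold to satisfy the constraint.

ρ = λ/μ, so μ = λ/ρ
μ ≥ 9.2/0.53 = 17.3585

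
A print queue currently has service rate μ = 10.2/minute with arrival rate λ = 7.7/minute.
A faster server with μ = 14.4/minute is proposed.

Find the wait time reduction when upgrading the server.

System 1: ρ₁ = 7.7/10.2 = 0.7549, W₁ = 1/(10.2-7.7) = 0.40000
System 2: ρ₂ = 7.7/14.4 = 0.5347, W₂ = 1/(14.4-7.7) = 0.14925
Improvement: (W₁-W₂)/W₁ = (0.40000-0.14925)/0.40000 = 62.69%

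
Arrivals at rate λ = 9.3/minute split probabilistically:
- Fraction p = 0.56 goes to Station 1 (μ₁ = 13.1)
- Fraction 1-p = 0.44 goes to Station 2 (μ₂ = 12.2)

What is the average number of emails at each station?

Effective rates: λ₁ = 9.3×0.56 = 5.208, λ₂ = 9.3×0.44 = 4.092
Station 1: ρ₁ = 5.208/13.1 = 0.39756, L₁ = ρ₁/(1-ρ₁) = 0.39756/(1-0.39756) = 0.6599
Station 2: ρ₂ = 4.092/12.2 = 0.3354, L₂ = ρ₂/(1-ρ₂) = 0.3354/(1-0.3354) = 0.5047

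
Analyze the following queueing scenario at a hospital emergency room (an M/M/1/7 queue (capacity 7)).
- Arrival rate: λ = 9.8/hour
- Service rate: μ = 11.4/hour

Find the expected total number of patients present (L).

ρ = λ/μ = 9.8/11.4 = 0.859649
P₀ = (1-ρ)/(1-ρ^(K+1)) = (1-0.859649)/(1-0.859649^8) = 0.14035/0.70176 = 0.2000
P_K = P₀×ρ^K = 0.20000 × 0.859649^7 = 0.20000 × 0.34694 = 0.06939
L = ρ[1 - (K+1)ρ^K + Kρ^(K+1)] / [(1-ρ)(1-ρ^(K+1))]
L = 0.859649 × (1 - 8×0.346935 + 7×0.298242) / ((1 - 0.859649) × (1 - 0.298242)) = 2.7250 patients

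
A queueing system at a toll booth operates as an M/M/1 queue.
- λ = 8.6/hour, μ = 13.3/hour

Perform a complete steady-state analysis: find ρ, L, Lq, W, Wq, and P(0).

Step 1: ρ = λ/μ = 8.6/13.3 = 0.6466
Step 2: L = λ/(μ-λ) = 8.6/4.70 = 1.8298
Step 3: Lq = λ²/(μ(μ-λ)) = 73.96/(13.3×4.70) = 1.1832
Step 4: W = 1/(μ-λ) = 1/4.70 = 0.21277
Step 5: Wq = λ/(μ(μ-λ)) = 8.6/(13.3×4.70) = 0.1376
Step 6: P(0) = 1-ρ = 0.3534
Verify: L = λW = 8.6×0.21277 = 1.8298 ✔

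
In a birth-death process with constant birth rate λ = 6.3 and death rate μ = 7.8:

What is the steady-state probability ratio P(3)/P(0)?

For constant rates: P(n)/P(0) = (λ/μ)^n
P(3)/P(0) = (6.3/7.8)^3 = 0.8077^3 = 0.5269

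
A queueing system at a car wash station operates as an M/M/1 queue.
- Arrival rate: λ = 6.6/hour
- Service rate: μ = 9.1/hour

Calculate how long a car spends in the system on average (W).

First, compute utilization: ρ = λ/μ = 6.6/9.1 = 0.7253
For M/M/1: W = 1/(μ-λ)
W = 1/(9.1-6.6) = 1/2.50
W = 0.4000 hours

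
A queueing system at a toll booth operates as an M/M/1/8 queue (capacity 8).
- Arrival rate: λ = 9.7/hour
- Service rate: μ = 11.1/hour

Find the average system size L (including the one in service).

ρ = λ/μ = 9.7/11.1 = 0.873874
P₀ = (1-ρ)/(1-ρ^(K+1)) = (1-0.873874)/(1-0.873874^9) = 0.12613/0.70281 = 0.1795
P_K = P₀×ρ^K = 0.17946 × 0.873874^8 = 0.17946 × 0.34009 = 0.06103
L = ρ[1 - (K+1)ρ^K + Kρ^(K+1)] / [(1-ρ)(1-ρ^(K+1))]
L = 0.873874 × (1 - 9×0.3400874 + 8×0.2971935) / ((1 - 0.873874) × (1 - 0.2971935)) = 3.1228 vehicles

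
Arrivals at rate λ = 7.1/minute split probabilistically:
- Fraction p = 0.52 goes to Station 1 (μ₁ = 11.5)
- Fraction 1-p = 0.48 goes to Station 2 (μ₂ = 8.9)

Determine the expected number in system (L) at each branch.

Effective rates: λ₁ = 7.1×0.52 = 3.692, λ₂ = 7.1×0.48 = 3.408
Station 1: ρ₁ = 3.692/11.5 = 0.3210, L₁ = ρ₁/(1-ρ₁) = 0.3210/(1-0.3210) = 0.4728
Station 2: ρ₂ = 3.408/8.9 = 0.3829, L₂ = ρ₂/(1-ρ₂) = 0.3829/(1-0.3829) = 0.6205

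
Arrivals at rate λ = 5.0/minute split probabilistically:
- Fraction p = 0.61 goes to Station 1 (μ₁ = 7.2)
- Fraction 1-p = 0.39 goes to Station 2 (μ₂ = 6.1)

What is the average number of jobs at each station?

Effective rates: λ₁ = 5.0×0.61 = 3.05, λ₂ = 5.0×0.39 = 1.95
Station 1: ρ₁ = 3.05/7.2 = 0.4236, L₁ = ρ₁/(1-ρ₁) = 0.4236/(1-0.4236) = 0.7349
Station 2: ρ₂ = 1.95/6.1 = 0.3197, L₂ = ρ₂/(1-ρ₂) = 0.3197/(1-0.3197) = 0.4699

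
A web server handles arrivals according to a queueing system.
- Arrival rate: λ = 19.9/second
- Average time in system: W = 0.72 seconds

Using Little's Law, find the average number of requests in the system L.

Little's Law: L = λW
L = 19.9 × 0.72 = 14.3280 requests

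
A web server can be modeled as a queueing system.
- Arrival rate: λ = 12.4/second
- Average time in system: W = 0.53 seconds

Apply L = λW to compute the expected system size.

Little's Law: L = λW
L = 12.4 × 0.53 = 6.5720 requests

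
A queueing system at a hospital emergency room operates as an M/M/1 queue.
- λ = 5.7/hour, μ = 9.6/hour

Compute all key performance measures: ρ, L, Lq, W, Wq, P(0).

Step 1: ρ = λ/μ = 5.7/9.6 = 0.5938
Step 2: L = λ/(μ-λ) = 5.7/3.90 = 1.4615
Step 3: Lq = λ²/(μ(μ-λ)) = 32.49/(9.6×3.90) = 0.8678
Step 4: W = 1/(μ-λ) = 1/3.90 = 0.2564
Step 5: Wq = λ/(μ(μ-λ)) = 5.7/(9.6×3.90) = 0.1522
Step 6: P(0) = 1-ρ = 0.4062
Verify: L = λW = 5.7×0.2564 = 1.4615 ✔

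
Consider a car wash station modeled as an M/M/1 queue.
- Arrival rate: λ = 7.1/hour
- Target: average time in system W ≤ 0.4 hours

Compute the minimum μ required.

For M/M/1: W = 1/(μ-λ)
Need W ≤ 0.4, so 1/(μ-λ) ≤ 0.4
μ - λ ≥ 1/0.4 = 2.5000
μ ≥ 7.1 + 2.5000 = 9.6000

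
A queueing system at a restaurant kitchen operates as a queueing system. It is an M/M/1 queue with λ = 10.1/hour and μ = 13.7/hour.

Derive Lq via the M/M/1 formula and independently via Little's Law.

Method 1 (direct): Lq = λ²/(μ(μ-λ)) = 102.01/(13.7 × 3.60) = 2.0683

Method 2 (Little's Law):
W = 1/(μ-λ) = 1/3.60 = 0.277778
Wq = W - 1/μ = 0.277778 - 0.0729927 = 0.204785
Lq = λWq = 10.1 × 0.204785 = 2.0683 ✔ (matches Method 1)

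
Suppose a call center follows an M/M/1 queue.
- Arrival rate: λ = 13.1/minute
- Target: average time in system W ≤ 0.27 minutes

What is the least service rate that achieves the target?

For M/M/1: W = 1/(μ-λ)
Need W ≤ 0.27, so 1/(μ-λ) ≤ 0.27
μ - λ ≥ 1/0.27 = 3.7037
μ ≥ 13.1 + 3.7037 = 16.8037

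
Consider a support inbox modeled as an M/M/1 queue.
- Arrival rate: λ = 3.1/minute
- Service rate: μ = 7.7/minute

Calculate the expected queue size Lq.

ρ = λ/μ = 3.1/7.7 = 0.4026
For M/M/1: Lq = λ²/(μ(μ-λ))
Lq = 9.61/(7.7 × 4.60)
Lq = 0.2713 emails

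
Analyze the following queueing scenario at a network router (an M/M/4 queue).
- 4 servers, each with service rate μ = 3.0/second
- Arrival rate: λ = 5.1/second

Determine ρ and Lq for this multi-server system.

Traffic intensity: ρ = λ/(cμ) = 5.1/(4×3.0) = 0.4250
Since ρ = 0.4250 < 1, system is stable.
Offered load a = λ/μ = cρ = 5.1/3.0 = 1.7000
P₀ = [ Σₙ₌₀^3 aⁿ/n! + a^4/(4!(1-ρ)) ]⁻¹
Σ = a^0/0! + a^1/1! + a^2/2! + a^3/3! = 1.0000 + 1.7000 + 1.4450 + 0.8188 = 4.9638
a^4/(4!(1-ρ)) = 8.3521/(24 × 0.5750) = 0.6052
P₀ = 1/(4.9638 + 0.6052) = 0.1796
Lq = P₀·a^4·ρ / (4!(1-ρ)²) = 0.17956 × 8.3521 × 0.42500 / (24 × 0.33062) = 0.08033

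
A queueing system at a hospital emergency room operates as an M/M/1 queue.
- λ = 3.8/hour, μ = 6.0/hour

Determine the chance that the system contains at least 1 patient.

ρ = λ/μ = 3.8/6.0 = 0.6333
P(N ≥ n) = ρⁿ
P(N ≥ 1) = 0.6333^1
P(N ≥ 1) = 0.6333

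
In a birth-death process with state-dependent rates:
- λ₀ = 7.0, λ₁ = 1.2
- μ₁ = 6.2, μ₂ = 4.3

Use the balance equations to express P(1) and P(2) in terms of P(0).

Balance equations:
State 0: λ₀P₀ = μ₁P₁ → P₁ = (λ₀/μ₁)P₀ = (7.0/6.2)P₀ = 1.1290P₀
State 1: P₂ = (λ₀λ₁)/(μ₁μ₂)P₀ = (7.0×1.2)/(6.2×4.3)P₀ = 0.3151P₀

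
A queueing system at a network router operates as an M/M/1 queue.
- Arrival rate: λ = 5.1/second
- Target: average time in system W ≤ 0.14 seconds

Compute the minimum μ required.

For M/M/1: W = 1/(μ-λ)
Need W ≤ 0.14, so 1/(μ-λ) ≤ 0.14
μ - λ ≥ 1/0.14 = 7.1429
μ ≥ 5.1 + 7.1429 = 12.2429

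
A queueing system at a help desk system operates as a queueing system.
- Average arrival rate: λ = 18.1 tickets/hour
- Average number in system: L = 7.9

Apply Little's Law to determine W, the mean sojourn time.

Little's Law: L = λW, so W = L/λ
W = 7.9/18.1 = 0.4365 hours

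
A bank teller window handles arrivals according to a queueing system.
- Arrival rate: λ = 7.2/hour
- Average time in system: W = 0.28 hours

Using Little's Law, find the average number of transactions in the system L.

Little's Law: L = λW
L = 7.2 × 0.28 = 2.0160 transactions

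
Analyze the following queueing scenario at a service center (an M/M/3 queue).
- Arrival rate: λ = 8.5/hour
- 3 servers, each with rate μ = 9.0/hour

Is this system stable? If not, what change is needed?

Stability requires ρ = λ/(cμ) < 1
ρ = 8.5/(3 × 9.0) = 8.5/27.00 = 0.3148
Since 0.3148 < 1, the system is STABLE.
The servers are busy 31.48% of the time.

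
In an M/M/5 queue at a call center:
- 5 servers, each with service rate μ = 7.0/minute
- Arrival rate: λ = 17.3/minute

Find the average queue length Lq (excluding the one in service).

Traffic intensity: ρ = λ/(cμ) = 17.3/(5×7.0) = 0.4943
Since ρ = 0.4943 < 1, system is stable.
Offered load a = λ/μ = cρ = 17.3/7.0 = 2.4714
P₀ = [ Σₙ₌₀^4 aⁿ/n! + a^5/(5!(1-ρ)) ]⁻¹
Σ = a^0/0! + a^1/1! + a^2/2! + a^3/3! + a^4/4! = 1.0000 + 2.4714 + 3.0540 + 2.5159 + 1.5545 = 10.5958
a^5/(5!(1-ρ)) = 92.2020/(120 × 0.50571) = 1.5193
P₀ = 1/(10.5958 + 1.5193) = 0.08254
Lq = P₀·a^5·ρ / (5!(1-ρ)²) = 0.08254 × 92.2020 × 0.4943 / (120 × 0.2557) = 0.1226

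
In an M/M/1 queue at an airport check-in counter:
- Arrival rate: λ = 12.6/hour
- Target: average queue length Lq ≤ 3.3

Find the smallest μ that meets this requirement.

For M/M/1: Lq = λ²/(μ(μ-λ))
Need Lq ≤ 3.3, i.e. μ(μ-λ) ≥ λ²/3.3
μ² - 12.6μ - 158.76/3.3 ≥ 0  →  μ² - 12.6μ - 48.1091 ≥ 0
Quadratic formula (positive root): μ = [λ + √(λ² + 4×48.1091)]/2
Discriminant: 158.76 + 4×48.1091 = 351.1964, √351.1964 = 18.7402
μ ≥ (12.6 + 18.7402)/2 = 15.6701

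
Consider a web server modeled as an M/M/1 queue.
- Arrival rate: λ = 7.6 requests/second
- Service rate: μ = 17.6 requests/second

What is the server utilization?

Server utilization: ρ = λ/μ
ρ = 7.6/17.6 = 0.4318
The server is busy 43.18% of the time.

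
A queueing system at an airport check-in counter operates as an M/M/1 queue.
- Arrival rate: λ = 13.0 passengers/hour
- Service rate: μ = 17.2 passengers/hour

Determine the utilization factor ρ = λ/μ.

Server utilization: ρ = λ/μ
ρ = 13.0/17.2 = 0.7558
The server is busy 75.58% of the time.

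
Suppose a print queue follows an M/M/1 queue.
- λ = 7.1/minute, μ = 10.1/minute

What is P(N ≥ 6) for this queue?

ρ = λ/μ = 7.1/10.1 = 0.7030
P(N ≥ n) = ρⁿ
P(N ≥ 6) = 0.7030^6
P(N ≥ 6) = 0.1207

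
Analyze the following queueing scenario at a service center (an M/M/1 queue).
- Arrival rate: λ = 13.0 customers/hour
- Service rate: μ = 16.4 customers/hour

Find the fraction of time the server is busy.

Server utilization: ρ = λ/μ
ρ = 13.0/16.4 = 0.7927
The server is busy 79.27% of the time.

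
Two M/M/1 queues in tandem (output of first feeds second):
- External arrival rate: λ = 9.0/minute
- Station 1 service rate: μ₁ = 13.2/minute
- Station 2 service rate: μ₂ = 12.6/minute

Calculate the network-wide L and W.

By Jackson's theorem, each station behaves as independent M/M/1.
Station 1: ρ₁ = 9.0/13.2 = 0.6818, L₁ = ρ₁/(1-ρ₁) = λ/(μ₁-λ) = 9.0/4.20 = 2.1429
Station 2: ρ₂ = 9.0/12.6 = 0.7143, L₂ = ρ₂/(1-ρ₂) = λ/(μ₂-λ) = 9.0/3.60 = 2.5000
Total: L = L₁ + L₂ = 2.1429 + 2.5000 = 4.6429
W = L/λ = 4.6429/9.0 = 0.5159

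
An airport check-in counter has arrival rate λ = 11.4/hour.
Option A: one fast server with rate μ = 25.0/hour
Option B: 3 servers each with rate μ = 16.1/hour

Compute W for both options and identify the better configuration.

Option A: single server μ = 25.0 (M/M/1)
  ρ_A = 11.4/25.0 = 0.4560
  W_A = 1/(μ-λ) = 1/(25.0-11.4) = 1/13.60 = 0.07353

Option B: 3 servers μ = 16.1 (M/M/3)
  ρ_B = λ/(cμ) = 11.4/(3×16.1) = 0.2360
  Offered load a = λ/μ = cρ = 11.4/16.1 = 0.7081
  P₀ = [ Σₙ₌₀^2 aⁿ/n! + a^3/(3!(1-ρ)) ]⁻¹
  Σ = a^0/0! + a^1/1! + a^2/2! = 1.0000 + 0.7081 + 0.2507 = 1.9588
  a^3/(3!(1-ρ)) = 0.35501/(6 × 0.76398) = 0.07745
  P₀ = 1/(1.9588 + 0.07745) = 0.4911
  Lq = P₀·a^3·ρ / (3!(1-ρ)²) = 0.4911 × 0.3550 × 0.2360 / (6 × 0.5837) = 0.01175
  Wq_B = Lq/λ = 0.01175/11.4 = 0.001031
  W_B = Wq_B + 1/μ = 0.001031 + 0.06211 = 0.06314

Since W_B = 0.06314 < W_A = 0.07353, Option B (multiple servers) has the shorter time in system.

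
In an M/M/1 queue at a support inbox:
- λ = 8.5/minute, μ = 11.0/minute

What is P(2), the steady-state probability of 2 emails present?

ρ = λ/μ = 8.5/11.0 = 0.7727
P(n) = (1-ρ)ρⁿ
P(2) = (1-0.7727) × 0.7727^2
P(2) = 0.2273 × 0.5971
P(2) = 0.1357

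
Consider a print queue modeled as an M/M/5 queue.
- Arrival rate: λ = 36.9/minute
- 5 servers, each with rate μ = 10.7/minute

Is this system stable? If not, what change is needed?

Stability requires ρ = λ/(cμ) < 1
ρ = 36.9/(5 × 10.7) = 36.9/53.50 = 0.6897
Since 0.6897 < 1, the system is STABLE.
The servers are busy 68.97% of the time.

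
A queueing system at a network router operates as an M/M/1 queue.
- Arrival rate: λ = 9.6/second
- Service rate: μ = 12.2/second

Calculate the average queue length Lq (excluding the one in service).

ρ = λ/μ = 9.6/12.2 = 0.7869
For M/M/1: Lq = λ²/(μ(μ-λ))
Lq = 92.16/(12.2 × 2.60)
Lq = 2.9054 packets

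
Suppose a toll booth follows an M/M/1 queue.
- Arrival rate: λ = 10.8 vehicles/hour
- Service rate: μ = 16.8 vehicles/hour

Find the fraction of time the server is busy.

Server utilization: ρ = λ/μ
ρ = 10.8/16.8 = 0.6429
The server is busy 64.29% of the time.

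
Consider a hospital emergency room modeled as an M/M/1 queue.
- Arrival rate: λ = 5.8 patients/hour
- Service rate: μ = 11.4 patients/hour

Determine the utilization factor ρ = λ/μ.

Server utilization: ρ = λ/μ
ρ = 5.8/11.4 = 0.5088
The server is busy 50.88% of the time.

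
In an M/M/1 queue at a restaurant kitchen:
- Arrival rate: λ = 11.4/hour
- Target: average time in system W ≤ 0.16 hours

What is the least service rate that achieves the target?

For M/M/1: W = 1/(μ-λ)
Need W ≤ 0.16, so 1/(μ-λ) ≤ 0.16
μ - λ ≥ 1/0.16 = 6.2500
μ ≥ 11.4 + 6.2500 = 17.6500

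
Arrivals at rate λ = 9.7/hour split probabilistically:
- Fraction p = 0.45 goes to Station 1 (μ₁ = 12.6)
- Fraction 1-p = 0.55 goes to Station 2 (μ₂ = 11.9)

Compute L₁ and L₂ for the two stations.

Effective rates: λ₁ = 9.7×0.45 = 4.365, λ₂ = 9.7×0.55 = 5.335
Station 1: ρ₁ = 4.365/12.6 = 0.34643, L₁ = ρ₁/(1-ρ₁) = 0.34643/(1-0.34643) = 0.5301
Station 2: ρ₂ = 5.335/11.9 = 0.4483, L₂ = ρ₂/(1-ρ₂) = 0.4483/(1-0.4483) = 0.8126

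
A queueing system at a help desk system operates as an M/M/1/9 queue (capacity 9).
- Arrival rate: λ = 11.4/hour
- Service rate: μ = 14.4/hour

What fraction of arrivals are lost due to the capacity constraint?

ρ = λ/μ = 11.4/14.4 = 0.79167
P₀ = (1-ρ)/(1-ρ^(K+1)) = (1-0.79167)/(1-0.79167^10) = 0.2083/0.9033 = 0.2306
P_K = P₀×ρ^K = 0.23063 × 0.79167^9 = 0.23063 × 0.12215 = 0.02817
Blocking probability = 2.82%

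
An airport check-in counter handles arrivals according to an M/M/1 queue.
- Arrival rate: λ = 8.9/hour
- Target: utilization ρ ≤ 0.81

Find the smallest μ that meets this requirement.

ρ = λ/μ, so μ = λ/ρ
μ ≥ 8.9/0.81 = 10.9877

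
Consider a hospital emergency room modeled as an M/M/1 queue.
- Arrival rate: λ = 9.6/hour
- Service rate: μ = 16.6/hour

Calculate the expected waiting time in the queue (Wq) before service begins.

First, compute utilization: ρ = λ/μ = 9.6/16.6 = 0.5783
For M/M/1: Wq = λ/(μ(μ-λ))
Wq = 9.6/(16.6 × (16.6-9.6))
Wq = 9.6/(16.6 × 7.00)
Wq = 0.08262 hours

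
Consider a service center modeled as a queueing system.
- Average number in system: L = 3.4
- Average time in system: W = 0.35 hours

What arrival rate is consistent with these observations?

Little's Law: L = λW, so λ = L/W
λ = 3.4/0.35 = 9.7143 customers/hour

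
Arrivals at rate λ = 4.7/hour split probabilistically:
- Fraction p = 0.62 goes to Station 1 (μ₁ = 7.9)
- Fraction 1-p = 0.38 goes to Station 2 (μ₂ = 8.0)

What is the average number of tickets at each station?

Effective rates: λ₁ = 4.7×0.62 = 2.914, λ₂ = 4.7×0.38 = 1.786
Station 1: ρ₁ = 2.914/7.9 = 0.36886, L₁ = ρ₁/(1-ρ₁) = 0.36886/(1-0.36886) = 0.5844
Station 2: ρ₂ = 1.786/8.0 = 0.22325, L₂ = ρ₂/(1-ρ₂) = 0.22325/(1-0.22325) = 0.2874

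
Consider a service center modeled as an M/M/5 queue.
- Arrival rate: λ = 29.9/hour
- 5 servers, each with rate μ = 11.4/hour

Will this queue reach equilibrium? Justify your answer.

Stability requires ρ = λ/(cμ) < 1
ρ = 29.9/(5 × 11.4) = 29.9/57.00 = 0.5246
Since 0.5246 < 1, the system is STABLE.
The servers are busy 52.46% of the time.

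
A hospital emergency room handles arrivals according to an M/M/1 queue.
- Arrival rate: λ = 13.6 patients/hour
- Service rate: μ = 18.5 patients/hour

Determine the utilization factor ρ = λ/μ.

Server utilization: ρ = λ/μ
ρ = 13.6/18.5 = 0.7351
The server is busy 73.51% of the time.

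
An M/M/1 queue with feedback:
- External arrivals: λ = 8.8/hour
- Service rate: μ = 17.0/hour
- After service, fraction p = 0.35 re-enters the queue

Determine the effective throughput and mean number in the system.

Effective arrival rate: λ_eff = λ/(1-p) = 8.8/(1-0.35) = 8.8/0.65 = 13.5385
ρ = λ_eff/μ = 13.5385/17.0 = 0.79638
L = ρ/(1-ρ) = 0.79638/(1-0.79638) = 3.9111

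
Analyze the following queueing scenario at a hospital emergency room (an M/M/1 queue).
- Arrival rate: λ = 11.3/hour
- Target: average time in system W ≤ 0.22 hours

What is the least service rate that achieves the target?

For M/M/1: W = 1/(μ-λ)
Need W ≤ 0.22, so 1/(μ-λ) ≤ 0.22
μ - λ ≥ 1/0.22 = 4.5455
μ ≥ 11.3 + 4.5455 = 15.8455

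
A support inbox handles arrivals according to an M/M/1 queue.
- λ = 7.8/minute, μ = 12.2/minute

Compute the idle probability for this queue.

ρ = λ/μ = 7.8/12.2 = 0.6393
P(0) = 1 - ρ = 1 - 0.6393 = 0.3607
The server is idle 36.07% of the time.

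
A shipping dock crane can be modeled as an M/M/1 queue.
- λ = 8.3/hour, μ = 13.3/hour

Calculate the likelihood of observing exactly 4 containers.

ρ = λ/μ = 8.3/13.3 = 0.62406
P(n) = (1-ρ)ρⁿ
P(4) = (1-0.62406) × 0.62406^4
P(4) = 0.3759 × 0.1517
P(4) = 0.05702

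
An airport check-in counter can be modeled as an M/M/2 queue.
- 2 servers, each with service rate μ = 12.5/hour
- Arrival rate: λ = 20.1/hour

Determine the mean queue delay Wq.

Traffic intensity: ρ = λ/(cμ) = 20.1/(2×12.5) = 0.8040
Since ρ = 0.8040 < 1, system is stable.
Offered load a = λ/μ = cρ = 20.1/12.5 = 1.6080
P₀ = [ Σₙ₌₀^1 aⁿ/n! + a^2/(2!(1-ρ)) ]⁻¹
Σ = a^0/0! + a^1/1! = 1.0000 + 1.6080 = 2.6080
a^2/(2!(1-ρ)) = 2.58566/(2 × 0.196000) = 6.5961
P₀ = 1/(2.6080 + 6.5961) = 0.1086
Lq = P₀·a^2·ρ / (2!(1-ρ)²) = 0.108647 × 2.58566 × 0.804000 / (2 × 0.0384160) = 2.9397
Wq = Lq/λ = 2.9397/20.1 = 0.1463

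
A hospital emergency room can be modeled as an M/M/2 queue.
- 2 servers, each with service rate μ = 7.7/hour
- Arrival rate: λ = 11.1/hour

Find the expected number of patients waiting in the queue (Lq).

Traffic intensity: ρ = λ/(cμ) = 11.1/(2×7.7) = 0.7208
Since ρ = 0.7208 < 1, system is stable.
Offered load a = λ/μ = cρ = 11.1/7.7 = 1.4416
P₀ = [ Σₙ₌₀^1 aⁿ/n! + a^2/(2!(1-ρ)) ]⁻¹
Σ = a^0/0! + a^1/1! = 1.0000 + 1.4416 = 2.4416
a^2/(2!(1-ρ)) = 2.07809/(2 × 0.279221) = 3.7212
P₀ = 1/(2.4416 + 3.7212) = 0.1623
Lq = P₀·a^2·ρ / (2!(1-ρ)²) = 0.16226 × 2.0781 × 0.72078 / (2 × 0.077964) = 1.5587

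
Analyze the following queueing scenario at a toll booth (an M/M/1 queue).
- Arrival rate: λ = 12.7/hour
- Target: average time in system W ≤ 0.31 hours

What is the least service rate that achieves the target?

For M/M/1: W = 1/(μ-λ)
Need W ≤ 0.31, so 1/(μ-λ) ≤ 0.31
μ - λ ≥ 1/0.31 = 3.2258
μ ≥ 12.7 + 3.2258 = 15.9258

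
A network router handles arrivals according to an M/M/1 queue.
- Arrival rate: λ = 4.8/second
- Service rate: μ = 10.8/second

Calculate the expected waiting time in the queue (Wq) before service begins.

First, compute utilization: ρ = λ/μ = 4.8/10.8 = 0.4444
For M/M/1: Wq = λ/(μ(μ-λ))
Wq = 4.8/(10.8 × (10.8-4.8))
Wq = 4.8/(10.8 × 6.00)
Wq = 0.07407 seconds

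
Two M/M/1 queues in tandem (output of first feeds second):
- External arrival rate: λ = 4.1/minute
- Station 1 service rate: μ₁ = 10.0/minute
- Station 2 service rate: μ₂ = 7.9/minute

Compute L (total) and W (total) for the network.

By Jackson's theorem, each station behaves as independent M/M/1.
Station 1: ρ₁ = 4.1/10.0 = 0.4100, L₁ = ρ₁/(1-ρ₁) = λ/(μ₁-λ) = 4.1/5.90 = 0.6949153
Station 2: ρ₂ = 4.1/7.9 = 0.5190, L₂ = ρ₂/(1-ρ₂) = λ/(μ₂-λ) = 4.1/3.80 = 1.078947
Total: L = L₁ + L₂ = 0.6949153 + 1.078947 = 1.77386
W = L/λ = 1.77386/4.1 = 0.4326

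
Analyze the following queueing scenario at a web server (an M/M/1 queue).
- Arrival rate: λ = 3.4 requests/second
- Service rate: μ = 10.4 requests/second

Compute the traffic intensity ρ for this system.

Server utilization: ρ = λ/μ
ρ = 3.4/10.4 = 0.3269
The server is busy 32.69% of the time.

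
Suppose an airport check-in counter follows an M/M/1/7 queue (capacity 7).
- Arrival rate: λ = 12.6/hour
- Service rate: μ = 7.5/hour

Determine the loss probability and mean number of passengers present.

ρ = λ/μ = 12.6/7.5 = 1.6800
P₀ = (1-ρ)/(1-ρ^(K+1)) = (1-1.6800)/(1-1.6800^8) = -0.6800/-62.4562 = 0.01089
P_K = P₀×ρ^K = 0.0108876 × 1.6800^7 = 0.0108876 × 37.7716 = 0.4112
Blocking probability P_7 = 0.4112 (41.12%)
L = ρ[1 - (K+1)ρ^K + Kρ^(K+1)] / [(1-ρ)(1-ρ^(K+1))]
L = 1.6800 × (1 - 8×37.7716 + 7×63.4562) / ((1 - 1.6800) × (1 - 63.4562)) = 5.6575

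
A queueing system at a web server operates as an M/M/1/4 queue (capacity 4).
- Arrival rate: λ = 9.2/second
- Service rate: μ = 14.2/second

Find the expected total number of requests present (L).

ρ = λ/μ = 9.2/14.2 = 0.6479
P₀ = (1-ρ)/(1-ρ^(K+1)) = (1-0.6479)/(1-0.6479^5) = 0.3521/0.8858 = 0.3975
P_K = P₀×ρ^K = 0.3975 × 0.6479^4 = 0.3975 × 0.1762 = 0.07004
L = ρ[1 - (K+1)ρ^K + Kρ^(K+1)] / [(1-ρ)(1-ρ^(K+1))]
L = 0.6479 × (1 - 5×0.17621 + 4×0.11417) / ((1 - 0.6479) × (1 - 0.11417)) = 1.1957 requests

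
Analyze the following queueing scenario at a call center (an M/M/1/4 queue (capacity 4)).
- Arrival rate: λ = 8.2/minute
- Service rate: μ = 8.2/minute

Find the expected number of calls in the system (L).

ρ = λ/μ = 8.2/8.2 = 1 exactly.
With ρ = 1 the usual (1-ρ)/(1-ρ^(K+1)) form is 0/0; instead every state 0..K is equally likely.
P₀ = 1/(K+1) = 1/5 = 0.2000
P_K = P₀×ρ^K = P₀ = 0.2000
L = K/2 = 4/2 = 2.0000 calls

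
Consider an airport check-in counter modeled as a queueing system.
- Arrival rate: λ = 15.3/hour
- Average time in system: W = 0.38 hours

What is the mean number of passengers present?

Little's Law: L = λW
L = 15.3 × 0.38 = 5.8140 passengers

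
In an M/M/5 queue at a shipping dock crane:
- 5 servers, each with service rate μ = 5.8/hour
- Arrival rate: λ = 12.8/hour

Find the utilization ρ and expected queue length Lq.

Traffic intensity: ρ = λ/(cμ) = 12.8/(5×5.8) = 0.4414
Since ρ = 0.4414 < 1, system is stable.
Offered load a = λ/μ = cρ = 12.8/5.8 = 2.2069
P₀ = [ Σₙ₌₀^4 aⁿ/n! + a^5/(5!(1-ρ)) ]⁻¹
Σ = a^0/0! + a^1/1! + a^2/2! + a^3/3! + a^4/4! = 1.0000 + 2.2069 + 2.4352 + 1.7914 + 0.9884 = 8.4219
a^5/(5!(1-ρ)) = 52.3492/(120 × 0.55862) = 0.7809
P₀ = 1/(8.4219 + 0.7809) = 0.1087
Lq = P₀·a^5·ρ / (5!(1-ρ)²) = 0.10866 × 52.3492 × 0.44138 / (120 × 0.31206) = 0.06705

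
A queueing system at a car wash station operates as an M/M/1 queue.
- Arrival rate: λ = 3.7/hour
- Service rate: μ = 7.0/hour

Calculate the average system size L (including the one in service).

ρ = λ/μ = 3.7/7.0 = 0.5286
For M/M/1: L = λ/(μ-λ)
L = 3.7/(7.0-3.7) = 3.7/3.30
L = 1.1212 cars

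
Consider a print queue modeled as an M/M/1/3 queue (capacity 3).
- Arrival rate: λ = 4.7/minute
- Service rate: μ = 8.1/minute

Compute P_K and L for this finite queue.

ρ = λ/μ = 4.7/8.1 = 0.58025
P₀ = (1-ρ)/(1-ρ^(K+1)) = (1-0.58025)/(1-0.58025^4) = 0.4197/0.8866 = 0.4734
P_K = P₀×ρ^K = 0.47342 × 0.58025^3 = 0.47342 × 0.19536 = 0.09249
Blocking probability P_3 = 0.09249 (9.25%)
L = ρ[1 - (K+1)ρ^K + Kρ^(K+1)] / [(1-ρ)(1-ρ^(K+1))]
L = 0.58025 × (1 - 4×0.1954 + 3×0.1134) / ((1 - 0.58025) × (1 - 0.1134)) = 0.8710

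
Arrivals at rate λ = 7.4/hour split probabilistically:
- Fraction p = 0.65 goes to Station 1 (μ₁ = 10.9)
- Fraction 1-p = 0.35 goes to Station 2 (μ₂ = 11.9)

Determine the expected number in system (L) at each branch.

Effective rates: λ₁ = 7.4×0.65 = 4.81, λ₂ = 7.4×0.35 = 2.59
Station 1: ρ₁ = 4.81/10.9 = 0.44128, L₁ = ρ₁/(1-ρ₁) = 0.44128/(1-0.44128) = 0.7898
Station 2: ρ₂ = 2.59/11.9 = 0.21765, L₂ = ρ₂/(1-ρ₂) = 0.21765/(1-0.21765) = 0.2782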